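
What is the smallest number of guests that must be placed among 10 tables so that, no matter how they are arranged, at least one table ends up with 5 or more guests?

With 40 guests one could put exactly 4 in each of the 10 tables, and no table would reach 5.
By pigeonhole, one more guest must land in a table that already has 4, giving it 5.
So 10 × 4 + 1 = 41 guests are required.

41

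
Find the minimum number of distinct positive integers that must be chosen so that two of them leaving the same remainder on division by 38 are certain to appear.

39

The 38 residue classes mod 38 are the pigeonholes.
With 38 integers one could put 1 in each residue class and have no class reach 2.
The 39th integer pushes some class to 2, so 38·1 + 1 = 39.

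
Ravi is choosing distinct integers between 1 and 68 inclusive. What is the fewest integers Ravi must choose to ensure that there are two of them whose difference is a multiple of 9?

Integers whose pairwise differences are multiples of 9 are exactly those sharing a remainder mod 9. By pigeonhole, the 9 residue classes mod 9 are the pigeonholes.
With 9 integers one could put 1 in each residue class and have no class reach 2.
The 10th integer pushes some class to 2, so 9·1 + 1 = 10.

10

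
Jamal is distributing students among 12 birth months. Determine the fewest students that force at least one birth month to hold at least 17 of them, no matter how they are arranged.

193

With 192 students one could put exactly 16 in each of the 12 birth months, and no birth month would reach 17.
By pigeonhole, one more student must land in a birth month that already has 16, giving it 17.
So 12 × 16 + 1 = 193 students are required.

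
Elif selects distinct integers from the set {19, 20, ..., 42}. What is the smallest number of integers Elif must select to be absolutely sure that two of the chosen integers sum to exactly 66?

16

Group the elements by complementary pair {x, 66−x}: {24,42}, {25,41}, {26,40}, …, giving 9 two-element pairs, the single value 33 (it cannot pair with itself since the integers are distinct), and 5 integers whose partner 66−x falls outside [19,42].
Treating each of those 15 groups as a pigeonhole, one can pick one integer per group — 15 integers — with no two summing to 66.
The 16th integer lands in an occupied pair, forcing a sum of 66.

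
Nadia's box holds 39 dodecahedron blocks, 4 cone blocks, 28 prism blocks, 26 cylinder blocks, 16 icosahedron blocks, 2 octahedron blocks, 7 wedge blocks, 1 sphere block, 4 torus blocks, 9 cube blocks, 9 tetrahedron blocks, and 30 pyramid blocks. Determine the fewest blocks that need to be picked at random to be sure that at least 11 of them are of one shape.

87

Pigeonhole: the 12 shapes are the holes; the blocks drawn are the pigeons.
To avoid 11 of any one shape, the worst case takes at most 10 of each shape, or every block of a shape that has fewer than 10.
That gives 10 + 4 + 10 + 10 + 10 + 2 + 7 + 1 + 4 + 9 + 9 + 10 = 86 blocks with no shape reaching 11.
The next block forces some shape to 11, so 86 + 1 = 87.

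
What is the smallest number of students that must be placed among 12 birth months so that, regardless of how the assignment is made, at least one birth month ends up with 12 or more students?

133

With 132 students one could put exactly 11 in each of the 12 birth months, and no birth month would reach 12.
One more student must land in a birth month that already has 11, giving it 12.
So 12 × 11 + 1 = 133 students are required.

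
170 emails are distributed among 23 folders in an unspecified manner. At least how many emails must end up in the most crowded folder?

By pigeonhole, the 23 folders are the holes and the 170 emails are the pigeons.
If every folder held at most 7 emails, the total would be at most 23 × 7 = 161, which is less than 170.
So some folder holds at least ⌈170/23⌉ = 8 emails.

8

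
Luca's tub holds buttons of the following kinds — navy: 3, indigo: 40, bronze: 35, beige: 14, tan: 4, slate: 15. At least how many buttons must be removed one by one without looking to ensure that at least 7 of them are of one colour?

An adversary could hand out at most 6 buttons per colour (navy, tan run out sooner): 3 + 6 + 6 + 6 + 4 + 6 = 31 buttons and still no colour has 7.
One more button lands in a colour already at 6, so 32 draws are enough and 31 are not.

32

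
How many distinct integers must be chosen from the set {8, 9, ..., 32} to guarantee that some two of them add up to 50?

19

Two chosen integers sum to 50 exactly when both halves of some pair {x, 50−x} with 18 ≤ x ≤ 50−x ≤ 32 are chosen — 7 such pairs.
The remaining 11 elements (those with no distinct partner in range) can never complete a 50-sum, so the worst case takes all of them and one from each pair: 11 + 7 = 18.
By pigeonhole, the 19th integer has to be the second member of some pair, so 18 + 1 = 19.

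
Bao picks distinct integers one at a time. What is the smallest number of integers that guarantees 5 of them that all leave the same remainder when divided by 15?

The 15 residue classes mod 15 are the pigeonholes.
With 60 integers one could put 4 in each residue class and have no class reach 5.
The 61st integer pushes some class to 5, so 15·4 + 1 = 61.

61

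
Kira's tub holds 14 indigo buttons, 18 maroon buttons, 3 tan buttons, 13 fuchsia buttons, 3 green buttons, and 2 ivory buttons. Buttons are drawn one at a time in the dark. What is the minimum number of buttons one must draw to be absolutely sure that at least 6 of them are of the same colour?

An adversary could hand out at most 5 buttons per colour (tan, green, ivory run out sooner): 5 + 5 + 3 + 5 + 3 + 2 = 23 buttons and still no colour has 6.
Pigeonhole: one more button lands in a colour already at 5, so 24 draws are enough and 23 are not.

24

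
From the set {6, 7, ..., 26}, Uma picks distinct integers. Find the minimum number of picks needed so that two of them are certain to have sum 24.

Group the elements by complementary pair {x, 24−x}: {6,18}, {7,17}, {8,16}, …, giving 6 two-element pairs, the single value 12 (it cannot pair with itself since the integers are distinct), and 8 integers whose partner 24−x falls outside [6,26].
Treating each of those 15 groups as a pigeonhole, one can pick one integer per group — 15 integers — with no two summing to 24.
The 16th integer lands in an occupied pair, forcing a sum of 24.

16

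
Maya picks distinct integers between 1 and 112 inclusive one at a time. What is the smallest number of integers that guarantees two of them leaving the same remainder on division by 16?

The 16 residue classes mod 16 are the pigeonholes.
With 16 integers one could put 1 in each residue class and have no class reach 2.
The 17th integer pushes some class to 2, so 16·1 + 1 = 17.

17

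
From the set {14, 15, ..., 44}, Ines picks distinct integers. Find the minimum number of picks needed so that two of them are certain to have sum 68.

Two chosen integers sum to 68 exactly when both halves of some pair {x, 68−x} with 24 ≤ x ≤ 68−x ≤ 44 are chosen — 10 such pairs.
The remaining 11 elements (those with no distinct partner in range) can never complete a 68-sum, so the worst case takes all of them and one from each pair: 11 + 10 = 21.
By pigeonhole, the 22nd integer has to be the second member of some pair, so 21 + 1 = 22.

22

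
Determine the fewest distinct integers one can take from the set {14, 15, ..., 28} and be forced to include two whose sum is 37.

A set avoiding the sum 37 can contain at most one of each pair {x, 37−x}, plus the 5 elements whose complement lies outside the range.
The integers 19, …, 28 (10 of them) are such a set: any two sum to at least 19+20 = 39 > 37.
By the pigeonhole principle, any 11th integer completes one of the 5 pairs, so 11 choices force a sum of 37.

11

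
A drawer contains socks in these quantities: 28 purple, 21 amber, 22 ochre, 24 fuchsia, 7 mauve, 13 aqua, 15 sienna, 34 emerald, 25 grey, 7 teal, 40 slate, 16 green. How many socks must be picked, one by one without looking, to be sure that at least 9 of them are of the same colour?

An adversary could hand out at most 8 socks per colour (mauve, teal run out sooner): 8 + 8 + 8 + 8 + 7 + 8 + 8 + 8 + 8 + 7 + 8 + 8 = 94 socks and still no colour has 9.
By pigeonhole, one more sock lands in a colour already at 8, so 95 draws are enough and 94 are not.

95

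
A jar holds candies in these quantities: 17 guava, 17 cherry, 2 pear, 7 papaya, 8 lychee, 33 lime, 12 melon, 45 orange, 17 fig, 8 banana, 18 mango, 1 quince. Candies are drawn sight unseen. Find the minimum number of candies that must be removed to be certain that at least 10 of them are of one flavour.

90

Put each drawn candy into a box by flavour. The largest draw with every box below 10 takes min(count, 9) from each flavour; flavours with fewer than 9 contribute all they have.
Σ min(cᵢ, 9) = 9 + 9 + 2 + 7 + 8 + 9 + 9 + 9 + 9 + 8 + 9 + 1 = 89.
Draw number 89 + 1 = 90 must push one box to 10.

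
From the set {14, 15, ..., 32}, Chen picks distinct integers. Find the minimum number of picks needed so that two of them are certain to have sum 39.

A set avoiding the sum 39 can contain at most one of each pair {x, 39−x}, plus the 7 elements whose complement lies outside the range.
The integers 20, …, 32 (13 of them) are such a set: any two sum to at least 20+21 = 41 > 39.
By pigeonhole, any 14th integer completes one of the 6 pairs, so 14 choices force a sum of 39.

14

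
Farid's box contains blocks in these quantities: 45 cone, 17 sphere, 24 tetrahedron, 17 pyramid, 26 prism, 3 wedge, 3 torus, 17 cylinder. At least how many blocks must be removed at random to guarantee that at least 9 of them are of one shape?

An adversary could hand out at most 8 blocks per shape (wedge, torus run out sooner): 8 + 8 + 8 + 8 + 8 + 3 + 3 + 8 = 54 blocks and still no shape has 9.
One more block lands in a shape already at 8, so 55 draws are enough and 54 are not.

55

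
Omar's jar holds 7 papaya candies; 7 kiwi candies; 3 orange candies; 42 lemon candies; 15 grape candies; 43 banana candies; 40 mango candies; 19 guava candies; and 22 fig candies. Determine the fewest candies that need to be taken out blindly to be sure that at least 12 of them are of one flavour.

84

Put each drawn candy into a box by flavour. The largest draw with every box below 12 takes min(count, 11) from each flavour; flavours with fewer than 11 contribute all they have.
Σ min(cᵢ, 11) = 7 + 7 + 3 + 11 + 11 + 11 + 11 + 11 + 11 = 83.
Draw number 83 + 1 = 84 must push one box to 12.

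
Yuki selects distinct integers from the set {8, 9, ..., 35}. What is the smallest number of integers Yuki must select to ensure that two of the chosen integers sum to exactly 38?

18

A set avoiding the sum 38 can contain at most one of each pair {x, 38−x}, plus the 6 elements whose complement lies outside the range or equal to its own complement.
The integers 19, …, 35 (17 of them) are such a set: any two sum to at least 19+20 = 39 > 38.
Any 18th integer completes one of the 11 pairs, so 18 choices force a sum of 38.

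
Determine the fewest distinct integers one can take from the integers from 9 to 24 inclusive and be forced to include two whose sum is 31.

10

Two chosen integers sum to 31 exactly when both halves of some pair {x, 31−x} with 9 ≤ x ≤ 31−x ≤ 22 are chosen — 7 such pairs.
The remaining 2 elements (those with no distinct partner in range) can never complete a 31-sum, so the worst case takes all of them and one from each pair: 2 + 7 = 9.
The 10th integer has to be the second member of some pair, so 9 + 1 = 10.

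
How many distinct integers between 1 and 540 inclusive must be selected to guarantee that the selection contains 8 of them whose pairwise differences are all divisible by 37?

260

Integers whose pairwise differences are multiples of 37 are exactly those sharing a remainder mod 37. Pigeonhole: the 37 residue classes mod 37 are the pigeonholes.
With 259 integers one could put 7 in each residue class and have no class reach 8.
The 260th integer pushes some class to 8, so 37·7 + 1 = 260.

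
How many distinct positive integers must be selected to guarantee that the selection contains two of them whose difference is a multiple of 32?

33

Integers whose pairwise differences are multiples of 32 are exactly those sharing a remainder mod 32. The 32 residue classes mod 32 are the pigeonholes.
With 32 integers one could put 1 in each residue class and have no class reach 2.
The 33rd integer pushes some class to 2, so 32·1 + 1 = 33.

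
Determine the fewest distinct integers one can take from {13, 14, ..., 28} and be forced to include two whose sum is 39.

Two chosen integers sum to 39 exactly when both halves of some pair {x, 39−x} with 13 ≤ x ≤ 39−x ≤ 26 are chosen — 7 such pairs.
The remaining 2 elements (those with no distinct partner in range) can never complete a 39-sum, so the worst case takes all of them and one from each pair: 2 + 7 = 9.
By pigeonhole, the 10th integer has to be the second member of some pair, so 9 + 1 = 10.

10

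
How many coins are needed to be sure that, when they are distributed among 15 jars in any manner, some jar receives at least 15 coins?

With 210 coins one could put exactly 14 in each of the 15 jars, and no jar would reach 15.
By pigeonhole, one more coin must land in a jar that already has 14, giving it 15.
So 15 × 14 + 1 = 211 coins are required.

211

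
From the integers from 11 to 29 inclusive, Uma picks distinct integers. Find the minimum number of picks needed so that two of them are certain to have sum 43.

12

Group the elements by complementary pair {x, 43−x}: {14,29}, {15,28}, {16,27}, …, giving 8 two-element pairs and 3 integers whose partner 43−x falls outside [11,29].
By the pigeonhole principle, treating each of those 11 groups as a pigeonhole, one can pick one integer per group — 11 integers — with no two summing to 43.
The 12th integer lands in an occupied pair, forcing a sum of 43.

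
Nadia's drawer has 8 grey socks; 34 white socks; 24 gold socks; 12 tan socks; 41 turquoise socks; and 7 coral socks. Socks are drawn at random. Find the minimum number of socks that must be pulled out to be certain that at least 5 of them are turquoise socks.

In the worst case for collecting turquoise socks, every non-turquoise sock comes out first.
There are 8 + 34 + 24 + 12 + 7 = 85 non-turquoise socks altogether.
After those, each further sock must be turquoise, so 85 + 5 = 90 draws guarantee 5 turquoise socks.

90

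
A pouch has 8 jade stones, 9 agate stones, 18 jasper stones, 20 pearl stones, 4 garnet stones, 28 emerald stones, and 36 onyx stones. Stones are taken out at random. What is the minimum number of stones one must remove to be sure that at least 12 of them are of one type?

66

By the pigeonhole principle, the 7 types are the holes; the stones drawn are the pigeons.
To avoid 12 of any one type, the worst case takes at most 11 of each type, or every stone of a type that has fewer than 11.
That gives 8 + 9 + 11 + 11 + 4 + 11 + 11 = 65 stones with no type reaching 12.
The next stone forces some type to 12, so 65 + 1 = 66.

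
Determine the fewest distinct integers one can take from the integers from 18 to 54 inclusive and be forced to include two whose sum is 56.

Two chosen integers sum to 56 exactly when both halves of some pair {x, 56−x} with 18 ≤ x ≤ 56−x ≤ 38 are chosen — 10 such pairs.
The remaining 17 elements (those with no distinct partner in range) can never complete a 56-sum, so the worst case takes all of them and one from each pair: 17 + 10 = 27.
The 28th integer has to be the second member of some pair, so 27 + 1 = 28.

28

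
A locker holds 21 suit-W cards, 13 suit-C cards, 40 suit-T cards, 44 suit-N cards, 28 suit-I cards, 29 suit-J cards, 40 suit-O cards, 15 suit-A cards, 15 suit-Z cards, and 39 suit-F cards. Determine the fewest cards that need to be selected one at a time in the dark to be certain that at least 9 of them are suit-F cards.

254

In the worst case for collecting suit-F cards, every non-suit-F card comes out first.
There are 21 + 13 + 40 + 44 + 28 + 29 + 40 + 15 + 15 = 245 non-suit-F cards altogether.
After those, each further card must be suit-F, so 245 + 9 = 254 draws guarantee 9 suit-F cards.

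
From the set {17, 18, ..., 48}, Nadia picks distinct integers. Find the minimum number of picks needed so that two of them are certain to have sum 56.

22

Two chosen integers sum to 56 exactly when both halves of some pair {x, 56−x} with 17 ≤ x ≤ 56−x ≤ 39 are chosen — 11 such pairs.
The remaining 10 elements (those with no distinct partner in range) can never complete a 56-sum, so the worst case takes all of them and one from each pair: 10 + 11 = 21.
The 22nd integer has to be the second member of some pair, so 21 + 1 = 22.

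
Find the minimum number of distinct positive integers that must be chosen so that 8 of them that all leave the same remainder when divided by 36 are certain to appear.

By the pigeonhole principle, the 36 residue classes mod 36 are the pigeonholes.
With 252 integers one could put 7 in each residue class and have no class reach 8.
The 253rd integer pushes some class to 8, so 36·7 + 1 = 253.

253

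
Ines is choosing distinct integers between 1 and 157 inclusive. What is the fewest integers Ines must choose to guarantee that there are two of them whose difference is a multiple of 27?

28

Integers whose pairwise differences are multiples of 27 are exactly those sharing a remainder mod 27. By the pigeonhole principle, the 27 residue classes mod 27 are the pigeonholes.
With 27 integers one could put 1 in each residue class and have no class reach 2.
The 28th integer pushes some class to 2, so 27·1 + 1 = 28.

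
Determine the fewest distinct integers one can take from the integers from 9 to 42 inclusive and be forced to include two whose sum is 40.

Two chosen integers sum to 40 exactly when both halves of some pair {x, 40−x} with 9 ≤ x ≤ 40−x ≤ 31 are chosen — 11 such pairs.
The remaining 12 elements (those with no distinct partner in range) can never complete a 40-sum, so the worst case takes all of them and one from each pair: 12 + 11 = 23.
Pigeonhole: the 24th integer has to be the second member of some pair, so 23 + 1 = 24.

24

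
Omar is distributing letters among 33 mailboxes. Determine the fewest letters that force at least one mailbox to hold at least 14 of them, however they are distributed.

430

With 429 letters one could put exactly 13 in each of the 33 mailboxes, and no mailbox would reach 14.
Pigeonhole: one more letter must land in a mailbox that already has 13, giving it 14.
So 33 × 13 + 1 = 430 letters are required.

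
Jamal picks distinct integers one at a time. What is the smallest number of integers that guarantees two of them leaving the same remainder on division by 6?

By pigeonhole, the 6 residue classes mod 6 are the pigeonholes.
With 6 integers one could put 1 in each residue class and have no class reach 2.
The 7th integer pushes some class to 2, so 6·1 + 1 = 7.

7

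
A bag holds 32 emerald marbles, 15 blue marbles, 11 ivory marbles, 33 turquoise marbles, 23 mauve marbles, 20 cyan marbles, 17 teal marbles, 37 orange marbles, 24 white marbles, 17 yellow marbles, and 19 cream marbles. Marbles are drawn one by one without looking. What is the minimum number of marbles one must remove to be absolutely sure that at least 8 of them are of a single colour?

78

Put each drawn marble into a box by colour. The largest draw with every box below 8 takes min(count, 7) from each colour.
Σ min(cᵢ, 7) = 7 + 7 + 7 + 7 + 7 + 7 + 7 + 7 + 7 + 7 + 7 = 77.
Draw number 77 + 1 = 78 must push one box to 8.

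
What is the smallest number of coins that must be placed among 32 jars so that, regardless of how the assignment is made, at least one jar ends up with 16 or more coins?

481

With 480 coins one could put exactly 15 in each of the 32 jars, and no jar would reach 16.
One more coin must land in a jar that already has 15, giving it 16.
So 32 × 15 + 1 = 481 coins are required.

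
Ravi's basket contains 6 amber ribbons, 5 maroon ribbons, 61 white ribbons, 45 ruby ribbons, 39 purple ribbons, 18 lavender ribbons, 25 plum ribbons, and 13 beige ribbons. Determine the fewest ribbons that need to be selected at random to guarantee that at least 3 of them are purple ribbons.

176

In the worst case for collecting purple ribbons, every non-purple ribbon comes out first.
There are 6 + 5 + 61 + 45 + 18 + 25 + 13 = 173 non-purple ribbons altogether.
After those, each further ribbon must be purple, so 173 + 3 = 176 draws guarantee 3 purple ribbons.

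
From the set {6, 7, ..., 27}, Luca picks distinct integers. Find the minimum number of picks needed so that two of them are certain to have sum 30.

A set avoiding the sum 30 can contain at most one of each pair {x, 30−x}, plus the 4 elements whose complement lies outside the range or equal to its own complement.
The integers 15, …, 27 (13 of them) are such a set: any two sum to at least 15+16 = 31 > 30.
Pigeonhole: any 14th integer completes one of the 9 pairs, so 14 choices force a sum of 30.

14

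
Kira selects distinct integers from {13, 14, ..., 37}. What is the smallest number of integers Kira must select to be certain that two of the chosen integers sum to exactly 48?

15

A set avoiding the sum 48 can contain at most one of each pair {x, 48−x}, plus the 3 elements whose complement lies outside the range or equal to its own complement.
The integers 24, …, 37 (14 of them) are such a set: any two sum to at least 24+25 = 49 > 48.
By the pigeonhole principle, any 15th integer completes one of the 11 pairs, so 15 choices force a sum of 48.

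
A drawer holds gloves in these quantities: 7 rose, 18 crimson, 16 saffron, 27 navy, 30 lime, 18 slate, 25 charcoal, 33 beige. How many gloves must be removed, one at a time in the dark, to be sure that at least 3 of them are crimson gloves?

In the worst case for collecting crimson gloves, every non-crimson glove comes out first.
There are 7 + 16 + 27 + 30 + 18 + 25 + 33 = 156 non-crimson gloves altogether.
After those, each further glove must be crimson, so 156 + 3 = 159 draws guarantee 3 crimson gloves.

159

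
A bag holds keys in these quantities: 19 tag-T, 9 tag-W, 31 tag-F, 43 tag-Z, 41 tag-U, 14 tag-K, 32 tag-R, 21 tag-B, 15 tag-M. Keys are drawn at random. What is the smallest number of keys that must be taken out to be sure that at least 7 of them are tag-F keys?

201

In the worst case for collecting tag-F keys, every non-tag-F key comes out first.
There are 19 + 9 + 43 + 41 + 14 + 32 + 21 + 15 = 194 non-tag-F keys altogether.
After those, each further key must be tag-F, so 194 + 7 = 201 draws guarantee 7 tag-F keys.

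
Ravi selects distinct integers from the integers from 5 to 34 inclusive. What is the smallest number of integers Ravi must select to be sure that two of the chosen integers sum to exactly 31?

20

Group the elements by complementary pair {x, 31−x}: {5,26}, {6,25}, {7,24}, …, giving 11 two-element pairs and 8 integers whose partner 31−x falls outside [5,34].
Treating each of those 19 groups as a pigeonhole, one can pick one integer per group — 19 integers — with no two summing to 31.
The 20th integer lands in an occupied pair, forcing a sum of 31.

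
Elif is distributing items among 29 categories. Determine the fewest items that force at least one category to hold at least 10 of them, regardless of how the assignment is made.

With 261 items one could put exactly 9 in each of the 29 categories, and no category would reach 10.
One more item must land in a category that already has 9, giving it 10.
So 29 × 9 + 1 = 262 items are required.

262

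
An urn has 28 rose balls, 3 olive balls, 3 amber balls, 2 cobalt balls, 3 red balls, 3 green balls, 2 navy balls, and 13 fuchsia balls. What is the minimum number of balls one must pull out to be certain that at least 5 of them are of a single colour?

By pigeonhole, the 8 colours are the holes; the balls drawn are the pigeons.
To avoid 5 of any one colour, the worst case takes at most 4 of each colour, or every ball of a colour that has fewer than 4.
That gives 4 + 3 + 3 + 2 + 3 + 3 + 2 + 4 = 24 balls with no colour reaching 5.
The next ball forces some colour to 5, so 24 + 1 = 25.

25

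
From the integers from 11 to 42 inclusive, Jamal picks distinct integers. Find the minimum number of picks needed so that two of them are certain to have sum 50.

19

Two chosen integers sum to 50 exactly when both halves of some pair {x, 50−x} with 11 ≤ x ≤ 50−x ≤ 39 are chosen — 14 such pairs.
The remaining 4 elements (those with no distinct partner in range) can never complete a 50-sum, so the worst case takes all of them and one from each pair: 4 + 14 = 18.
The 19th integer has to be the second member of some pair, so 18 + 1 = 19.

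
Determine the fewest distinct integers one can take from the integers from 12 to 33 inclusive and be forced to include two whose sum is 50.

15

A set avoiding the sum 50 can contain at most one of each pair {x, 50−x}, plus the 6 elements whose complement lies outside the range or equal to its own complement.
The integers 12, …, 25 (14 of them) are such a set: any two sum to at least 12+13 = 25 and at most 24+25 = 49 < 50.
Any 15th integer completes one of the 8 pairs, so 15 choices force a sum of 50.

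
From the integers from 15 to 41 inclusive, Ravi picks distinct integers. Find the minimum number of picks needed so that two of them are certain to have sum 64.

Group the elements by complementary pair {x, 64−x}: {23,41}, {24,40}, {25,39}, …, giving 9 two-element pairs, the single value 32 (it cannot pair with itself since the integers are distinct), and 8 integers whose partner 64−x falls outside [15,41].
Treating each of those 18 groups as a pigeonhole, one can pick one integer per group — 18 integers — with no two summing to 64.
The 19th integer lands in an occupied pair, forcing a sum of 64.

19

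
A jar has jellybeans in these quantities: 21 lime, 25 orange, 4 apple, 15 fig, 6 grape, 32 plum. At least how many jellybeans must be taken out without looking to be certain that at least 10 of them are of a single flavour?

47

By the pigeonhole principle, the 6 flavours are the holes; the jellybeans drawn are the pigeons.
To avoid 10 of any one flavour, the worst case takes at most 9 of each flavour, or every jellybean of a flavour that has fewer than 9.
That gives 9 + 9 + 4 + 9 + 6 + 9 = 46 jellybeans with no flavour reaching 10.
The next jellybean forces some flavour to 10, so 46 + 1 = 47.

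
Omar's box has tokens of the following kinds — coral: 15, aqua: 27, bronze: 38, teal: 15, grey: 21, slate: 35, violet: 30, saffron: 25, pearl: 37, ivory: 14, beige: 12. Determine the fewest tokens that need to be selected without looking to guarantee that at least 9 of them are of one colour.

89

Put each drawn token into a box by colour. The largest draw with every box below 9 takes min(count, 8) from each colour.
Σ min(cᵢ, 8) = 8 + 8 + 8 + 8 + 8 + 8 + 8 + 8 + 8 + 8 + 8 = 88.
Draw number 88 + 1 = 89 must push one box to 9.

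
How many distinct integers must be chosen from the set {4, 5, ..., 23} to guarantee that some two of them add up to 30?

13

A set avoiding the sum 30 can contain at most one of each pair {x, 30−x}, plus the 4 elements whose complement lies outside the range or equal to its own complement.
The integers 4, …, 15 (12 of them) are such a set: any two sum to at least 4+5 = 9 and at most 14+15 = 29 < 30.
Any 13th integer completes one of the 8 pairs, so 13 choices force a sum of 30.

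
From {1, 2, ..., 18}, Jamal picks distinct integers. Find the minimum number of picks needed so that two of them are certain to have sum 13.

13

A set avoiding the sum 13 can contain at most one of each pair {x, 13−x}, plus the 6 elements whose complement lies outside the range.
The integers 7, …, 18 (12 of them) are such a set: any two sum to at least 7+8 = 15 > 13.
By the pigeonhole principle, any 13th integer completes one of the 6 pairs, so 13 choices force a sum of 13.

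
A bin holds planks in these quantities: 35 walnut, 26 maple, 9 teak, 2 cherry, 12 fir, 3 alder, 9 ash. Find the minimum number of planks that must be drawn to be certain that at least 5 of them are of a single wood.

Pigeonhole: the 7 woods are the holes; the planks drawn are the pigeons.
To avoid 5 of any one wood, the worst case takes at most 4 of each wood, or every plank of a wood that has fewer than 4.
That gives 4 + 4 + 4 + 2 + 4 + 3 + 4 = 25 planks with no wood reaching 5.
The next plank forces some wood to 5, so 25 + 1 = 26.

26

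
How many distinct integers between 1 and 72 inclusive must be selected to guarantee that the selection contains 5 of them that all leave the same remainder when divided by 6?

25

By the pigeonhole principle, the 6 residue classes mod 6 are the pigeonholes.
With 24 integers one could put 4 in each residue class and have no class reach 5.
The 25th integer pushes some class to 5, so 6·4 + 1 = 25.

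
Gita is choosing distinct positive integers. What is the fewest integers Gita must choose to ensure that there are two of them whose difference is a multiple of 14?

15

Integers whose pairwise differences are multiples of 14 are exactly those sharing a remainder mod 14. The 14 residue classes mod 14 are the pigeonholes.
With 14 integers one could put 1 in each residue class and have no class reach 2.
The 15th integer pushes some class to 2, so 14·1 + 1 = 15.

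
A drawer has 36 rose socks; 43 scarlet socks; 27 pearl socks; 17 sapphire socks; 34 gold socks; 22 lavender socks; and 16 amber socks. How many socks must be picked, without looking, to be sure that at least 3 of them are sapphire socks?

181

In the worst case for collecting sapphire socks, every non-sapphire sock comes out first.
There are 36 + 43 + 27 + 34 + 22 + 16 = 178 non-sapphire socks altogether.
After those, each further sock must be sapphire, so 178 + 3 = 181 draws guarantee 3 sapphire socks.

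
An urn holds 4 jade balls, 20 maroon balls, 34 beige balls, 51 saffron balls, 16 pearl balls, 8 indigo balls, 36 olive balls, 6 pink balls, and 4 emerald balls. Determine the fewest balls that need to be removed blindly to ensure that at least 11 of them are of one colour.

The 9 colours are the holes; the balls drawn are the pigeons.
To avoid 11 of any one colour, the worst case takes at most 10 of each colour, or every ball of a colour that has fewer than 10.
That gives 4 + 10 + 10 + 10 + 10 + 8 + 10 + 6 + 4 = 72 balls with no colour reaching 11.
The next ball forces some colour to 11, so 72 + 1 = 73.

73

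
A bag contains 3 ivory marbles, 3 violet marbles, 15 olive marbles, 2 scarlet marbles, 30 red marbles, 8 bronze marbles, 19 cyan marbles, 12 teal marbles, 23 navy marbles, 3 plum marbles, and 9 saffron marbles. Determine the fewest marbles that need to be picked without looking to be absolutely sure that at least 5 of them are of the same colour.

40

By the pigeonhole principle, the 11 colours are the holes; the marbles drawn are the pigeons.
To avoid 5 of any one colour, the worst case takes at most 4 of each colour, or every marble of a colour that has fewer than 4.
That gives 3 + 3 + 4 + 2 + 4 + 4 + 4 + 4 + 4 + 3 + 4 = 39 marbles with no colour reaching 5.
The next marble forces some colour to 5, so 39 + 1 = 40.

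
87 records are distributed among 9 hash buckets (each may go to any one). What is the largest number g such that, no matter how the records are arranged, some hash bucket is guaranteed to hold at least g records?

10

The 9 hash buckets are the holes and the 87 records are the pigeons.
If every hash bucket held at most 9 records, the total would be at most 9 × 9 = 81, which is less than 87.
So some hash bucket holds at least ⌈87/9⌉ = 10 records.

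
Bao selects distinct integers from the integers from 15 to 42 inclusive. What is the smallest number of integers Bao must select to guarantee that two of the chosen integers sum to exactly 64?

19

Group the elements by complementary pair {x, 64−x}: {22,42}, {23,41}, {24,40}, …, giving 10 two-element pairs, the single value 32 (it cannot pair with itself since the integers are distinct), and 7 integers whose partner 64−x falls outside [15,42].
By the pigeonhole principle, treating each of those 18 groups as a pigeonhole, one can pick one integer per group — 18 integers — with no two summing to 64.
The 19th integer lands in an occupied pair, forcing a sum of 64.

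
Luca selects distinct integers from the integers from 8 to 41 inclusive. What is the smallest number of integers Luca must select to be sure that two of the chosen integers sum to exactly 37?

A set avoiding the sum 37 can contain at most one of each pair {x, 37−x}, plus the 12 elements whose complement lies outside the range.
The integers 19, …, 41 (23 of them) are such a set: any two sum to at least 19+20 = 39 > 37.
Any 24th integer completes one of the 11 pairs, so 24 choices force a sum of 37.

24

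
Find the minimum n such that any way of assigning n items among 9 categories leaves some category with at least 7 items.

With 54 items one could put exactly 6 in each of the 9 categories, and no category would reach 7.
By pigeonhole, one more item must land in a category that already has 6, giving it 7.
So 9 × 6 + 1 = 55 items are required.

55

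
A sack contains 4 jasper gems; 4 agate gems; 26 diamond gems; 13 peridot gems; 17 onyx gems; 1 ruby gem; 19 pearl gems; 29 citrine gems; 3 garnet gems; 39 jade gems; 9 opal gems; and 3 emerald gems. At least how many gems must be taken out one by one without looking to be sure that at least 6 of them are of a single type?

An adversary could hand out at most 5 gems per type (5 types run out sooner): 4 + 4 + 5 + 5 + 5 + 1 + 5 + 5 + 3 + 5 + 5 + 3 = 50 gems and still no type has 6.
One more gem lands in a type already at 5, so 51 draws are enough and 50 are not.

51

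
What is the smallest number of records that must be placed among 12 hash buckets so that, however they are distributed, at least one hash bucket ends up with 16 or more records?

181

With 180 records one could put exactly 15 in each of the 12 hash buckets, and no hash bucket would reach 16.
One more record must land in a hash bucket that already has 15, giving it 16.
So 12 × 15 + 1 = 181 records are required.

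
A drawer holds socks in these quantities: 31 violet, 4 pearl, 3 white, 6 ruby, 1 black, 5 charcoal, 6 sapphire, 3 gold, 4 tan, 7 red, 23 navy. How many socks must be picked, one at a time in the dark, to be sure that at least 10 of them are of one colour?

58

The 11 colours are the holes; the socks drawn are the pigeons.
To avoid 10 of any one colour, the worst case takes at most 9 of each colour, or every sock of a colour that has fewer than 9.
That gives 9 + 4 + 3 + 6 + 1 + 5 + 6 + 3 + 4 + 7 + 9 = 57 socks with no colour reaching 10.
The next sock forces some colour to 10, so 57 + 1 = 58.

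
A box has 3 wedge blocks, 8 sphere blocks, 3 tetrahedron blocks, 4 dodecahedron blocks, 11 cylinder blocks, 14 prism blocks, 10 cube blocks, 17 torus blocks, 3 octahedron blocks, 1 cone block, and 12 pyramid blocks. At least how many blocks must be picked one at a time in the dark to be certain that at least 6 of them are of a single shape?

The 11 shapes are the holes; the blocks drawn are the pigeons.
To avoid 6 of any one shape, the worst case takes at most 5 of each shape, or every block of a shape that has fewer than 5.
That gives 3 + 5 + 3 + 4 + 5 + 5 + 5 + 5 + 3 + 1 + 5 = 44 blocks with no shape reaching 6.
The next block forces some shape to 6, so 44 + 1 = 45.

45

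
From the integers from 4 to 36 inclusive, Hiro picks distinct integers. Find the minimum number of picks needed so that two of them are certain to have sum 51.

23

A set avoiding the sum 51 can contain at most one of each pair {x, 51−x}, plus the 11 elements whose complement lies outside the range.
The integers 4, …, 25 (22 of them) are such a set: any two sum to at least 4+5 = 9 and at most 24+25 = 49 < 51.
Pigeonhole: any 23rd integer completes one of the 11 pairs, so 23 choices force a sum of 51.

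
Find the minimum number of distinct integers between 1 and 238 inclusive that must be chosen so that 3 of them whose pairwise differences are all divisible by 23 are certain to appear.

Integers whose pairwise differences are multiples of 23 are exactly those sharing a remainder mod 23. The 23 residue classes mod 23 are the pigeonholes.
With 46 integers one could put 2 in each residue class and have no class reach 3.
The 47th integer pushes some class to 3, so 23·2 + 1 = 47.

47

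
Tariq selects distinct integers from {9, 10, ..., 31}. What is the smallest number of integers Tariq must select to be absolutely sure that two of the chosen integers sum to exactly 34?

16

A set avoiding the sum 34 can contain at most one of each pair {x, 34−x}, plus the 7 elements whose complement lies outside the range or equal to its own complement.
The integers 17, …, 31 (15 of them) are such a set: any two sum to at least 17+18 = 35 > 34.
By pigeonhole, any 16th integer completes one of the 8 pairs, so 16 choices force a sum of 34.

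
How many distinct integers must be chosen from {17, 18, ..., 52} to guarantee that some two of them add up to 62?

Group the elements by complementary pair {x, 62−x}: {17,45}, {18,44}, {19,43}, …, giving 14 two-element pairs, the single value 31 (it cannot pair with itself since the integers are distinct), and 7 integers whose partner 62−x falls outside [17,52].
By pigeonhole, treating each of those 22 groups as a pigeonhole, one can pick one integer per group — 22 integers — with no two summing to 62.
The 23rd integer lands in an occupied pair, forcing a sum of 62.

23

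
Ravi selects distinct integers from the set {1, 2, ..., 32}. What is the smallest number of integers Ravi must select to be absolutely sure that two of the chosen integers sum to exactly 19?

24

Group the elements by complementary pair {x, 19−x}: {1,18}, {2,17}, {3,16}, …, giving 9 two-element pairs and 14 integers whose partner 19−x falls outside [1,32].
By pigeonhole, treating each of those 23 groups as a pigeonhole, one can pick one integer per group — 23 integers — with no two summing to 19.
The 24th integer lands in an occupied pair, forcing a sum of 19.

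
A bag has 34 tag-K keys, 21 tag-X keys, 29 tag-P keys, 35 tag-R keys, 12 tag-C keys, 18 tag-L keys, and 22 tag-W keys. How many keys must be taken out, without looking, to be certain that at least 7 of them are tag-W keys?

156

In the worst case for collecting tag-W keys, every non-tag-W key comes out first.
There are 34 + 21 + 29 + 35 + 12 + 18 = 149 non-tag-W keys altogether.
After those, each further key must be tag-W, so 149 + 7 = 156 draws guarantee 7 tag-W keys.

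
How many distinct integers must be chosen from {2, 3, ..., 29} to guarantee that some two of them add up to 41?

20

A set avoiding the sum 41 can contain at most one of each pair {x, 41−x}, plus the 10 elements whose complement lies outside the range.
The integers 2, …, 20 (19 of them) are such a set: any two sum to at least 2+3 = 5 and at most 19+20 = 39 < 41.
Any 20th integer completes one of the 9 pairs, so 20 choices force a sum of 41.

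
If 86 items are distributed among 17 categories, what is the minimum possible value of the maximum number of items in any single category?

6

Pigeonhole: the 17 categories are the holes and the 86 items are the pigeons.
If every category held at most 5 items, the total would be at most 17 × 5 = 85, which is less than 86.
So some category holds at least ⌈86/17⌉ = 6 items.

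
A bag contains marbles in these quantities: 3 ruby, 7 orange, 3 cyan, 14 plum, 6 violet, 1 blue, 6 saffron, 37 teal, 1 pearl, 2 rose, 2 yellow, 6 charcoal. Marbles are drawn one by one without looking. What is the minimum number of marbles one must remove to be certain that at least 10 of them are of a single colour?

56

The 12 colours are the holes; the marbles drawn are the pigeons.
To avoid 10 of any one colour, the worst case takes at most 9 of each colour, or every marble of a colour that has fewer than 9.
That gives 3 + 7 + 3 + 9 + 6 + 1 + 6 + 9 + 1 + 2 + 2 + 6 = 55 marbles with no colour reaching 10.
The next marble forces some colour to 10, so 55 + 1 = 56.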